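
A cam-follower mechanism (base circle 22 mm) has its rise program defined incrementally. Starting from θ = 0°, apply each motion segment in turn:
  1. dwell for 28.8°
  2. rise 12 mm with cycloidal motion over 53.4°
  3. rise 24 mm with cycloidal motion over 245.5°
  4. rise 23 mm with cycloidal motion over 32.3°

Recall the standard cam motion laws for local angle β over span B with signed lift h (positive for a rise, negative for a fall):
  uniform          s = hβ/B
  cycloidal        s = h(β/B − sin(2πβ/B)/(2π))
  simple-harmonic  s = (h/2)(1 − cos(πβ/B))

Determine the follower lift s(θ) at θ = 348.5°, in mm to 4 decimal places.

seg 1 [0°–28.8°] dwell: s stays 0.0000
seg 2 [28.8°–82.2°] cycloidal, h=12: full span → s += 12 → s = 12.0000
seg 3 [82.2°–327.7°] cycloidal, h=24: full span → s += 24 → s = 36.0000
seg 4 [327.7°–360°] cycloidal, h=23: θ=348.5° here. β=20.8, B=32.3. 23·(0.6440 − sin(2π·0.6440)/(2π)) = 17.6889 → s = 53.6889

53.6889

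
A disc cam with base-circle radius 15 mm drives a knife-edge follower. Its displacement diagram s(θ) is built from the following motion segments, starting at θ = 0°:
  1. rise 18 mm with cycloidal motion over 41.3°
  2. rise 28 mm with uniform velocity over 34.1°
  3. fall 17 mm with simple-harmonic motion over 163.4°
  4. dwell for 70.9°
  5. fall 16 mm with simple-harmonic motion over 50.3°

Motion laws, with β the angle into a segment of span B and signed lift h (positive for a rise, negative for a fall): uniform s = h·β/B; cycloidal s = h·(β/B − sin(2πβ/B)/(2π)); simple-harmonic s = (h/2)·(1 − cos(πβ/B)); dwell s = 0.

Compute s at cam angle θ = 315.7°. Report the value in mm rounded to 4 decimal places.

seg 1 [0°–41.3°] cycloidal, h=18: full span → s += 18 → s = 18.0000
seg 2 [41.3°–75.4°] uniform, h=28: full span → s += 28 → s = 46.0000
seg 3 [75.4°–238.8°] simple-harmonic, h=-17: full span → s += -17 → s = 29.0000
seg 4 [238.8°–309.7°] dwell: s stays 29.0000
seg 5 [309.7°–360°] simple-harmonic, h=-16: θ=315.7° here. β=6, B=50.3. -16/2·(1 − cos(π·0.1193)) = -0.5552 → s = 28.4448

28.4448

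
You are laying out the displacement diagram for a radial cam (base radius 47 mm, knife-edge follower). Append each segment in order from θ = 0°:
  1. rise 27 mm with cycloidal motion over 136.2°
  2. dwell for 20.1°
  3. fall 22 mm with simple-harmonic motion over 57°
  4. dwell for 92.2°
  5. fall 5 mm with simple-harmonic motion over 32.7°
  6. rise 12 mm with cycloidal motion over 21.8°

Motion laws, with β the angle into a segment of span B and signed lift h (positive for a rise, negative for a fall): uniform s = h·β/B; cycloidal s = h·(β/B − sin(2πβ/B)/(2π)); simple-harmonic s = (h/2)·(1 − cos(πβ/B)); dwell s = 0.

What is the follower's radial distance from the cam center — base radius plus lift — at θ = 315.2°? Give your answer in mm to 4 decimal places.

seg 1 [0°–136.2°] cycloidal, h=27: full span → s += 27 → s = 27.0000
seg 2 [136.2°–156.3°] dwell: s stays 27.0000
seg 3 [156.3°–213.3°] simple-harmonic, h=-22: full span → s += -22 → s = 5.0000
seg 4 [213.3°–305.5°] dwell: s stays 5.0000
seg 5 [305.5°–338.2°] simple-harmonic, h=-5: θ=315.2° here. β=9.7, B=32.7. -5/2·(1 − cos(π·0.2966)) = -1.0092 → s = 3.9908
radial distance = base radius + s = 47 + 3.9908 = 50.9908

50.9908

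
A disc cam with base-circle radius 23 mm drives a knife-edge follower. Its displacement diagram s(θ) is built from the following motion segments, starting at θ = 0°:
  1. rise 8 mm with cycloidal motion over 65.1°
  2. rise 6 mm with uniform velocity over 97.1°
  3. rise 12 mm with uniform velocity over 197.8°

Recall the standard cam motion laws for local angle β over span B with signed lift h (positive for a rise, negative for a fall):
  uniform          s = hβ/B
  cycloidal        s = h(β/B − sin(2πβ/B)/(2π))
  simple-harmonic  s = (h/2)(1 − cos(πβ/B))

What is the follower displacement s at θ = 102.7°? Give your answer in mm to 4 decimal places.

seg 1 [0°–65.1°] cycloidal, h=8: full span → s += 8 → s = 8.0000
seg 2 [65.1°–162.2°] uniform, h=6: θ=102.7° here. β=37.6, B=97.1. 6·37.6/97.1 = 2.3234 → s = 10.3234

10.3234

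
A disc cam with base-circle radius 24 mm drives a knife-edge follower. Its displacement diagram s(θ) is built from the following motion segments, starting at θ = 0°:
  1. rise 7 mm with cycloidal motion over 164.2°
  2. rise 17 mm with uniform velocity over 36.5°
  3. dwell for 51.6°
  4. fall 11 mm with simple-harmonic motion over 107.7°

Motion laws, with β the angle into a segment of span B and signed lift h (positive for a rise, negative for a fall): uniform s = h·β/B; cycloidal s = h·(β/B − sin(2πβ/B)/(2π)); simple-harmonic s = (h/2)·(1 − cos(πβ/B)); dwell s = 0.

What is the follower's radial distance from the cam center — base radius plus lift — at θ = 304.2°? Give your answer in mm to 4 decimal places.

seg 1 [0°–164.2°] cycloidal, h=7: full span → s += 7 → s = 7.0000
seg 2 [164.2°–200.7°] uniform, h=17: full span → s += 17 → s = 24.0000
seg 3 [200.7°–252.3°] dwell: s stays 24.0000
seg 4 [252.3°–360°] simple-harmonic, h=-11: θ=304.2° here. β=51.9, B=107.7. -11/2·(1 − cos(π·0.4819)) = -5.1873 → s = 18.8127
radial distance = base radius + s = 24 + 18.8127 = 42.8127

42.8127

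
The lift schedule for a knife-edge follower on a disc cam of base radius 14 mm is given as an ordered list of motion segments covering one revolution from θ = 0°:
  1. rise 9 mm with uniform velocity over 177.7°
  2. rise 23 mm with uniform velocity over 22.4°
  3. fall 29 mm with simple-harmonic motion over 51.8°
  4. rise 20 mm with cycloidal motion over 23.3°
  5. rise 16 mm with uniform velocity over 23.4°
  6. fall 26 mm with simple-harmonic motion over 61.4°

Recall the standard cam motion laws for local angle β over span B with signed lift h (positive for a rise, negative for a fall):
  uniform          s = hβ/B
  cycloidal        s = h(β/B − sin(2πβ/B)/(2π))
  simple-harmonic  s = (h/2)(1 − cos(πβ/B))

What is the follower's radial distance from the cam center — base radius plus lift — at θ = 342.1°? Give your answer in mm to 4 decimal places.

seg 1 [0°–177.7°] uniform, h=9: full span → s += 9 → s = 9.0000
seg 2 [177.7°–200.1°] uniform, h=23: full span → s += 23 → s = 32.0000
seg 3 [200.1°–251.9°] simple-harmonic, h=-29: full span → s += -29 → s = 3.0000
seg 4 [251.9°–275.2°] cycloidal, h=20: full span → s += 20 → s = 23.0000
seg 5 [275.2°–298.6°] uniform, h=16: full span → s += 16 → s = 39.0000
seg 6 [298.6°–360°] simple-harmonic, h=-26: θ=342.1° here. β=43.5, B=61.4. -26/2·(1 − cos(π·0.7085)) = -20.9183 → s = 18.0817
radial distance = base radius + s = 14 + 18.0817 = 32.0817

32.0817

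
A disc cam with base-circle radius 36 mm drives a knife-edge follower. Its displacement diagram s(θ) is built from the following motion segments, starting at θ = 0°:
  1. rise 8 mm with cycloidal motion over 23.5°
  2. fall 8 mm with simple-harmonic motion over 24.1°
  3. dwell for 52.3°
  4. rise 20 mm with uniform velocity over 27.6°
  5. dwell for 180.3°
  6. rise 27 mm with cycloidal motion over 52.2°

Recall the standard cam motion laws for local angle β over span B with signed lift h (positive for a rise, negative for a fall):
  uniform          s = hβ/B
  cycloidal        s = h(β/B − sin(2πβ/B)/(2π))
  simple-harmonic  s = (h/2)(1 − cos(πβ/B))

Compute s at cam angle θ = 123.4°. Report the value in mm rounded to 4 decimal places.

seg 1 [0°–23.5°] cycloidal, h=8: full span → s += 8 → s = 8.0000
seg 2 [23.5°–47.6°] simple-harmonic, h=-8: full span → s += -8 → s = 0.0000
seg 3 [47.6°–99.9°] dwell: s stays 0.0000
seg 4 [99.9°–127.5°] uniform, h=20: θ=123.4° here. β=23.5, B=27.6. 20·23.5/27.6 = 17.0290 → s = 17.0290

17.0290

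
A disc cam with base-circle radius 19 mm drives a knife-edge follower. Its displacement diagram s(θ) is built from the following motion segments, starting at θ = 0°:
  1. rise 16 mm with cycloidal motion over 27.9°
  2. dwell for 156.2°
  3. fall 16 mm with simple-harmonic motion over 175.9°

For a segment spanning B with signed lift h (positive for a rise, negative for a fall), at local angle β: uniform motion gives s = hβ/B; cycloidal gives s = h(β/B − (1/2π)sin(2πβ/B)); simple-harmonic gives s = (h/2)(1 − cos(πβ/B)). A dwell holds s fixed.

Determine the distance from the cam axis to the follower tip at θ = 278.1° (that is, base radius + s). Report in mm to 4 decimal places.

seg 1 [0°–27.9°] cycloidal, h=16: full span → s += 16 → s = 16.0000
seg 2 [27.9°–184.1°] dwell: s stays 16.0000
seg 3 [184.1°–360°] simple-harmonic, h=-16: θ=278.1° here. β=94, B=175.9. -16/2·(1 − cos(π·0.5344)) = -8.8627 → s = 7.1373
radial distance = base radius + s = 19 + 7.1373 = 26.1373

26.1373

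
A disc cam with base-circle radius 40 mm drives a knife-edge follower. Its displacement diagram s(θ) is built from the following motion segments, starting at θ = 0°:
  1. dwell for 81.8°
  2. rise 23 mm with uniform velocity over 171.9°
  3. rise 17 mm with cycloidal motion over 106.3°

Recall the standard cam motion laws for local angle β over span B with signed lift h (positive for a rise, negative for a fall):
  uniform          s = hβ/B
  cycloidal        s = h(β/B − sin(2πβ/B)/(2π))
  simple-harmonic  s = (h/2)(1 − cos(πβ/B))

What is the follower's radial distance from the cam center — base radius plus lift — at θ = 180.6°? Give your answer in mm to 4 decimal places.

seg 1 [0°–81.8°] dwell: s stays 0.0000
seg 2 [81.8°–253.7°] uniform, h=23: θ=180.6° here. β=98.8, B=171.9. 23·98.8/171.9 = 13.2193 → s = 13.2193
radial distance = base radius + s = 40 + 13.2193 = 53.2193

53.2193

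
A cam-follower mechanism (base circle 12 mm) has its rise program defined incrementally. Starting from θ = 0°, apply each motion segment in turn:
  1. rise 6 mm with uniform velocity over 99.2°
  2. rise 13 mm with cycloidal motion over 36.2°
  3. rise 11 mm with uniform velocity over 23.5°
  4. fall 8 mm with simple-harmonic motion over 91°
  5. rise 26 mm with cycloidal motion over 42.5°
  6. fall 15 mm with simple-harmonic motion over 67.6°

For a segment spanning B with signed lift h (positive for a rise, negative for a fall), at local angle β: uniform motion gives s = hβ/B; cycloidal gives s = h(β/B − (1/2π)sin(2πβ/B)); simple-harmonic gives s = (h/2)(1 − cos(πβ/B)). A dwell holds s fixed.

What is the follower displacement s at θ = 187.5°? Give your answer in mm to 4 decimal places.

seg 1 [0°–99.2°] uniform, h=6: full span → s += 6 → s = 6.0000
seg 2 [99.2°–135.4°] cycloidal, h=13: full span → s += 13 → s = 19.0000
seg 3 [135.4°–158.9°] uniform, h=11: full span → s += 11 → s = 30.0000
seg 4 [158.9°–249.9°] simple-harmonic, h=-8: θ=187.5° here. β=28.6, B=91. -8/2·(1 − cos(π·0.3143)) = -1.7964 → s = 28.2036

28.2036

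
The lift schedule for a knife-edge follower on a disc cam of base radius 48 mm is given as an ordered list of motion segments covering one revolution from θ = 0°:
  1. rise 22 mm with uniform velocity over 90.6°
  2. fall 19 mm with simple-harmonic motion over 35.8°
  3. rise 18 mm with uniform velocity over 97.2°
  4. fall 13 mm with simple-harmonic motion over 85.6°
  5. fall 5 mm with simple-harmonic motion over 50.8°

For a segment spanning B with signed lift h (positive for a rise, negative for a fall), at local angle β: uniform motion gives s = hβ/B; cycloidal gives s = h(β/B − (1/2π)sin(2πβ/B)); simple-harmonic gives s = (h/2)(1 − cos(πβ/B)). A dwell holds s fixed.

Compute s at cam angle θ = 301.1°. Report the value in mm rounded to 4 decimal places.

seg 1 [0°–90.6°] uniform, h=22: full span → s += 22 → s = 22.0000
seg 2 [90.6°–126.4°] simple-harmonic, h=-19: full span → s += -19 → s = 3.0000
seg 3 [126.4°–223.6°] uniform, h=18: full span → s += 18 → s = 21.0000
seg 4 [223.6°–309.2°] simple-harmonic, h=-13: θ=301.1° here. β=77.5, B=85.6. -13/2·(1 − cos(π·0.9054)) = -12.7149 → s = 8.2851

8.2851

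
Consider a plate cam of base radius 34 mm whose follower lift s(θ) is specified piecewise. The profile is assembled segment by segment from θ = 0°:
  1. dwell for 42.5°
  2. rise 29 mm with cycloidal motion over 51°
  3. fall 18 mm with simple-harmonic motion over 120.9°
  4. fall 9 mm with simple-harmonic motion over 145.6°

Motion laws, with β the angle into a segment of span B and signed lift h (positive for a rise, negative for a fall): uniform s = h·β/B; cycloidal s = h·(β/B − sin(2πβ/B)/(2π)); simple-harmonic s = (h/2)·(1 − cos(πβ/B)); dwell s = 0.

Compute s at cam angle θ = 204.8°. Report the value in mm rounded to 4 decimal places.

seg 1 [0°–42.5°] dwell: s stays 0.0000
seg 2 [42.5°–93.5°] cycloidal, h=29: full span → s += 29 → s = 29.0000
seg 3 [93.5°–214.4°] simple-harmonic, h=-18: θ=204.8° here. β=111.3, B=120.9. -18/2·(1 − cos(π·0.9206)) = -17.7214 → s = 11.2786

11.2786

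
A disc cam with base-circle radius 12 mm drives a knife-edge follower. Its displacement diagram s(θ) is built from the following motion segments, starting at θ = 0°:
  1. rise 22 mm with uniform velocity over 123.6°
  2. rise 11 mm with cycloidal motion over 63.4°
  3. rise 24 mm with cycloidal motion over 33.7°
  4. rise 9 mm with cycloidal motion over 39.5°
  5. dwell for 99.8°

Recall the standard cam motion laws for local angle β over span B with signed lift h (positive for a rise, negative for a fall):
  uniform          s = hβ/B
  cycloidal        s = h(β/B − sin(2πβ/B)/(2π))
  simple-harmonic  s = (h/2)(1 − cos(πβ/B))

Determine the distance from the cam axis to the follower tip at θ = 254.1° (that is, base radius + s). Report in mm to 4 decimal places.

seg 1 [0°–123.6°] uniform, h=22: full span → s += 22 → s = 22.0000
seg 2 [123.6°–187°] cycloidal, h=11: full span → s += 11 → s = 33.0000
seg 3 [187°–220.7°] cycloidal, h=24: full span → s += 24 → s = 57.0000
seg 4 [220.7°–260.2°] cycloidal, h=9: θ=254.1° here. β=33.4, B=39.5. 9·(0.8456 − sin(2π·0.8456)/(2π)) = 8.7919 → s = 65.7919
radial distance = base radius + s = 12 + 65.7919 = 77.7919

77.7919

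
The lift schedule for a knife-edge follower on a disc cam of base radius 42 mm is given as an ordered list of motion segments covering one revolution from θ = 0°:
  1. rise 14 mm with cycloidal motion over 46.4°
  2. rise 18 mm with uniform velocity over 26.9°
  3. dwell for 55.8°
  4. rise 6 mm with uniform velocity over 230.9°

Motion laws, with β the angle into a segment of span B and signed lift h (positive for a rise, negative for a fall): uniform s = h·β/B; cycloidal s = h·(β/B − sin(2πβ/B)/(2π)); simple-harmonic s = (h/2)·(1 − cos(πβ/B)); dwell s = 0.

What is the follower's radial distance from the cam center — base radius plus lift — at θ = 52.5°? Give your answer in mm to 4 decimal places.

seg 1 [0°–46.4°] cycloidal, h=14: full span → s += 14 → s = 14.0000
seg 2 [46.4°–73.3°] uniform, h=18: θ=52.5° here. β=6.1, B=26.9. 18·6.1/26.9 = 4.0818 → s = 18.0818
radial distance = base radius + s = 42 + 18.0818 = 60.0818

60.0818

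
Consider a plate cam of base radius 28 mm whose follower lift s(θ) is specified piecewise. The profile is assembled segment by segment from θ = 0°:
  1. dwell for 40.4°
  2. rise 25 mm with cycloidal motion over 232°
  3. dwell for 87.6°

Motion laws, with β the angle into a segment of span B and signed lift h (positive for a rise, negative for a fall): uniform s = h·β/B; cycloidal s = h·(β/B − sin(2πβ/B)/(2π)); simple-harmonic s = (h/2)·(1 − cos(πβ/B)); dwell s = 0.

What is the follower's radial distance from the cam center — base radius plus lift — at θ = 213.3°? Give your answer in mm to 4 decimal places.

seg 1 [0°–40.4°] dwell: s stays 0.0000
seg 2 [40.4°–272.4°] cycloidal, h=25: θ=213.3° here. β=172.9, B=232. 25·(0.7453 − sin(2π·0.7453)/(2π)) = 22.6086 → s = 22.6086
radial distance = base radius + s = 28 + 22.6086 = 50.6086

50.6086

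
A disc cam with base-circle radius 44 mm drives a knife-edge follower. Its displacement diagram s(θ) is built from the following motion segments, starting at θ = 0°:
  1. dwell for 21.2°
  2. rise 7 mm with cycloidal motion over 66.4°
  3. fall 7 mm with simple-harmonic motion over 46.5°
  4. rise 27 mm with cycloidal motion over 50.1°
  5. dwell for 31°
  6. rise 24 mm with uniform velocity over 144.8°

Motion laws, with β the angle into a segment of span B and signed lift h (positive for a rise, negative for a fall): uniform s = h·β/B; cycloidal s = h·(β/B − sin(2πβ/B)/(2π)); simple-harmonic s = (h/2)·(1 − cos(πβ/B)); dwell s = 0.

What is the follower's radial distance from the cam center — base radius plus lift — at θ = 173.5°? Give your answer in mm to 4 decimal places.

seg 1 [0°–21.2°] dwell: s stays 0.0000
seg 2 [21.2°–87.6°] cycloidal, h=7: full span → s += 7 → s = 7.0000
seg 3 [87.6°–134.1°] simple-harmonic, h=-7: full span → s += -7 → s = 0.0000
seg 4 [134.1°–184.2°] cycloidal, h=27: θ=173.5° here. β=39.4, B=50.1. 27·(0.7864 − sin(2π·0.7864)/(2π)) = 25.4187 → s = 25.4187
radial distance = base radius + s = 44 + 25.4187 = 69.4187

69.4187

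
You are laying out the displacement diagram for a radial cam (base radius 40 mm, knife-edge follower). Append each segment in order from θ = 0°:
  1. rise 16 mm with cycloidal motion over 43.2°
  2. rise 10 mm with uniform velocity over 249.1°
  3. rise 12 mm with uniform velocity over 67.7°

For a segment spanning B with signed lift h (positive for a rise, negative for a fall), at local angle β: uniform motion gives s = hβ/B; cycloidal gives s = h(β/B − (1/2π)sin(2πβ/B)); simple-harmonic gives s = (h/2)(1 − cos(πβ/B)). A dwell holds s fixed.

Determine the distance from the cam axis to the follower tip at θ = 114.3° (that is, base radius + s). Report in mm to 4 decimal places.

seg 1 [0°–43.2°] cycloidal, h=16: full span → s += 16 → s = 16.0000
seg 2 [43.2°–292.3°] uniform, h=10: θ=114.3° here. β=71.1, B=249.1. 10·71.1/249.1 = 2.8543 → s = 18.8543
radial distance = base radius + s = 40 + 18.8543 = 58.8543

58.8543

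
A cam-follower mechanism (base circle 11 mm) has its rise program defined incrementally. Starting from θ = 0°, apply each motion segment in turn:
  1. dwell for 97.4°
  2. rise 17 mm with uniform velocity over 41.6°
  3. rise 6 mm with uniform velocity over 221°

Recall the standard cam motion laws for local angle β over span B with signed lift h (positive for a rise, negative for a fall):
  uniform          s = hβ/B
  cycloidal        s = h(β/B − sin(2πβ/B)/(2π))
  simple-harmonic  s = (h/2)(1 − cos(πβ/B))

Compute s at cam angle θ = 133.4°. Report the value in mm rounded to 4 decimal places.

seg 1 [0°–97.4°] dwell: s stays 0.0000
seg 2 [97.4°–139°] uniform, h=17: θ=133.4° here. β=36, B=41.6. 17·36/41.6 = 14.7115 → s = 14.7115

14.7115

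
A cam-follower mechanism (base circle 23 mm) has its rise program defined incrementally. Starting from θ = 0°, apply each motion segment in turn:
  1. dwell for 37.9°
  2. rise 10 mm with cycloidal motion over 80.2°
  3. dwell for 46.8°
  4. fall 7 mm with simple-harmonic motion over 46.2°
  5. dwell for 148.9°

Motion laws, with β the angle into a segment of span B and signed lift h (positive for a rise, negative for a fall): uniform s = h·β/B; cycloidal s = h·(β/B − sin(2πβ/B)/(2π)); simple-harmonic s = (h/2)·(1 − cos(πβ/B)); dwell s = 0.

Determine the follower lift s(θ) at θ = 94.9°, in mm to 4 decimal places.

seg 1 [0°–37.9°] dwell: s stays 0.0000
seg 2 [37.9°–118.1°] cycloidal, h=10: θ=94.9° here. β=57, B=80.2. 10·(0.7107 − sin(2π·0.7107)/(2π)) = 8.6506 → s = 8.6506

8.6506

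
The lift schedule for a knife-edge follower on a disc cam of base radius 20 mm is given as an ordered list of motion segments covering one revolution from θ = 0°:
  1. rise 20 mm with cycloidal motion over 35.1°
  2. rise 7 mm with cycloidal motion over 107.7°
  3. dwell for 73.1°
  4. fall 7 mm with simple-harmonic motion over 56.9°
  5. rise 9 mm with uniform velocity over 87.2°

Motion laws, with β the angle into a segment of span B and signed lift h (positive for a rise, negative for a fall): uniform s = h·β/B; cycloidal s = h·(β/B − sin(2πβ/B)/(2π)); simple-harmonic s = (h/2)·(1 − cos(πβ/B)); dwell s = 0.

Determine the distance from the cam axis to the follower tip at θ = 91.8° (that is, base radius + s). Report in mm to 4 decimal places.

seg 1 [0°–35.1°] cycloidal, h=20: full span → s += 20 → s = 20.0000
seg 2 [35.1°–142.8°] cycloidal, h=7: θ=91.8° here. β=56.7, B=107.7. 7·(0.5265 − sin(2π·0.5265)/(2π)) = 3.8696 → s = 23.8696
radial distance = base radius + s = 20 + 23.8696 = 43.8696

43.8696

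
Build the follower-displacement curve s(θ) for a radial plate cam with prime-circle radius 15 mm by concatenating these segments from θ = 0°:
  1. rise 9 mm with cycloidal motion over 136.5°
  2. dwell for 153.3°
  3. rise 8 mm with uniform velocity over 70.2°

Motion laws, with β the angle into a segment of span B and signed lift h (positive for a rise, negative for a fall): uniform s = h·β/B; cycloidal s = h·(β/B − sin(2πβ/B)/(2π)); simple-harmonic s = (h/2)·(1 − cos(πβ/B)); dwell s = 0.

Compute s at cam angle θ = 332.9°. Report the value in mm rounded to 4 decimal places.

seg 1 [0°–136.5°] cycloidal, h=9: full span → s += 9 → s = 9.0000
seg 2 [136.5°–289.8°] dwell: s stays 9.0000
seg 3 [289.8°–360°] uniform, h=8: θ=332.9° here. β=43.1, B=70.2. 8·43.1/70.2 = 4.9117 → s = 13.9117

13.9117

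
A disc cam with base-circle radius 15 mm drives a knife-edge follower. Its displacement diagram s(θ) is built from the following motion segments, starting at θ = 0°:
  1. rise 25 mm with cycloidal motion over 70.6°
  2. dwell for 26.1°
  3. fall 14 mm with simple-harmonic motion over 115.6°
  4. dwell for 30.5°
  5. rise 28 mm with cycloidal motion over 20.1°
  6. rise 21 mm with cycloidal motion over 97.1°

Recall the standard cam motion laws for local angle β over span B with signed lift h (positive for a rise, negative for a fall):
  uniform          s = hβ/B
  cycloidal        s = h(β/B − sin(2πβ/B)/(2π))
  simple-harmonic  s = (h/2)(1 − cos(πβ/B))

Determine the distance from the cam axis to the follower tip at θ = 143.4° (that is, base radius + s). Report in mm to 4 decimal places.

seg 1 [0°–70.6°] cycloidal, h=25: full span → s += 25 → s = 25.0000
seg 2 [70.6°–96.7°] dwell: s stays 25.0000
seg 3 [96.7°–212.3°] simple-harmonic, h=-14: θ=143.4° here. β=46.7, B=115.6. -14/2·(1 − cos(π·0.4040)) = -4.9203 → s = 20.0797
radial distance = base radius + s = 15 + 20.0797 = 35.0797

35.0797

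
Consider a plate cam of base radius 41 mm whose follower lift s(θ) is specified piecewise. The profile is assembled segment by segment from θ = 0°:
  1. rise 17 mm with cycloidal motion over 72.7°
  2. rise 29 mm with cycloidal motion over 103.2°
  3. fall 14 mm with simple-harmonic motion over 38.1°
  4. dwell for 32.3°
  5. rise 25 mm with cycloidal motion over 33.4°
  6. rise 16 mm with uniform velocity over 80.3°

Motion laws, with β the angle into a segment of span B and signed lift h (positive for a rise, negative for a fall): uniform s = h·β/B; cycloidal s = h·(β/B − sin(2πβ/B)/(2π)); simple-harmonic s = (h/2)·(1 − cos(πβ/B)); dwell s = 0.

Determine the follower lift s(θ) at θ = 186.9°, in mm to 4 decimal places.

seg 1 [0°–72.7°] cycloidal, h=17: full span → s += 17 → s = 17.0000
seg 2 [72.7°–175.9°] cycloidal, h=29: full span → s += 29 → s = 46.0000
seg 3 [175.9°–214°] simple-harmonic, h=-14: θ=186.9° here. β=11, B=38.1. -14/2·(1 − cos(π·0.2887)) = -2.6873 → s = 43.3127

43.3127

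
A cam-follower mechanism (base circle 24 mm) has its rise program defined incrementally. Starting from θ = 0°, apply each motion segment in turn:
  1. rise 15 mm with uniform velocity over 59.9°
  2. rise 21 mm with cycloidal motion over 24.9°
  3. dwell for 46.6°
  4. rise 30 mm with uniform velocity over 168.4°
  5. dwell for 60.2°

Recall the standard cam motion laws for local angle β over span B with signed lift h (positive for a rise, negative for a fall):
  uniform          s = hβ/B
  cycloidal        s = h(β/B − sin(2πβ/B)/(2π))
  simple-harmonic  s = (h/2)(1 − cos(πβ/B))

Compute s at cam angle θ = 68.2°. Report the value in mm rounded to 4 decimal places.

seg 1 [0°–59.9°] uniform, h=15: full span → s += 15 → s = 15.0000
seg 2 [59.9°–84.8°] cycloidal, h=21: θ=68.2° here. β=8.3, B=24.9. 21·(0.3333 − sin(2π·0.3333)/(2π)) = 4.1055 → s = 19.1055

19.1055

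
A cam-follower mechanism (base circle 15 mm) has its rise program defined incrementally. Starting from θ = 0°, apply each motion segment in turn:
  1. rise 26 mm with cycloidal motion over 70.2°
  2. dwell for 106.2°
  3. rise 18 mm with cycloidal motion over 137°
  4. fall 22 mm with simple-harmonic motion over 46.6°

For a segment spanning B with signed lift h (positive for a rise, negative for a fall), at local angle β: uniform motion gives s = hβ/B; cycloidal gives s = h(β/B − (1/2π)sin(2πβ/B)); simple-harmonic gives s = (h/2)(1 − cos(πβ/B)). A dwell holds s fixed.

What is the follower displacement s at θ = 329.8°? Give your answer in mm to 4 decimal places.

seg 1 [0°–70.2°] cycloidal, h=26: full span → s += 26 → s = 26.0000
seg 2 [70.2°–176.4°] dwell: s stays 26.0000
seg 3 [176.4°–313.4°] cycloidal, h=18: full span → s += 18 → s = 44.0000
seg 4 [313.4°–360°] simple-harmonic, h=-22: θ=329.8° here. β=16.4, B=46.6. -22/2·(1 − cos(π·0.3519)) = -6.0657 → s = 37.9343

37.9343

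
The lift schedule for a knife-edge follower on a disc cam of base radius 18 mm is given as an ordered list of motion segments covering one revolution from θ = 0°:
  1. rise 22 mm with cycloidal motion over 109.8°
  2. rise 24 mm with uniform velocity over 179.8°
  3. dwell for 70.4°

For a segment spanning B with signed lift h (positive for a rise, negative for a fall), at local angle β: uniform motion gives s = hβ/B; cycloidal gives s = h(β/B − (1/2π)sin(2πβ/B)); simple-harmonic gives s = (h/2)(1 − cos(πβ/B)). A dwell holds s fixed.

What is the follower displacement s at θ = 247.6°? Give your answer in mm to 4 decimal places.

seg 1 [0°–109.8°] cycloidal, h=22: full span → s += 22 → s = 22.0000
seg 2 [109.8°–289.6°] uniform, h=24: θ=247.6° here. β=137.8, B=179.8. 24·137.8/179.8 = 18.3938 → s = 40.3938

40.3938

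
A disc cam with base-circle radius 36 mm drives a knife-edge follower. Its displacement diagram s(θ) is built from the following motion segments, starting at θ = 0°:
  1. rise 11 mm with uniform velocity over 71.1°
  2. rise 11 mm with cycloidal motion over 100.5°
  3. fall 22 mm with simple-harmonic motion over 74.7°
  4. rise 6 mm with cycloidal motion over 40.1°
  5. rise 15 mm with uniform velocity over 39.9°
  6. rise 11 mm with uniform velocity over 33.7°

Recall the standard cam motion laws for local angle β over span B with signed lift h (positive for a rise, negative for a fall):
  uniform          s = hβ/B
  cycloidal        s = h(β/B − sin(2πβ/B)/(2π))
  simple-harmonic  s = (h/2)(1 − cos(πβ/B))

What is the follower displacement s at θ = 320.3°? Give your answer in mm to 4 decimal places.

seg 1 [0°–71.1°] uniform, h=11: full span → s += 11 → s = 11.0000
seg 2 [71.1°–171.6°] cycloidal, h=11: full span → s += 11 → s = 22.0000
seg 3 [171.6°–246.3°] simple-harmonic, h=-22: full span → s += -22 → s = 0.0000
seg 4 [246.3°–286.4°] cycloidal, h=6: full span → s += 6 → s = 6.0000
seg 5 [286.4°–326.3°] uniform, h=15: θ=320.3° here. β=33.9, B=39.9. 15·33.9/39.9 = 12.7444 → s = 18.7444

18.7444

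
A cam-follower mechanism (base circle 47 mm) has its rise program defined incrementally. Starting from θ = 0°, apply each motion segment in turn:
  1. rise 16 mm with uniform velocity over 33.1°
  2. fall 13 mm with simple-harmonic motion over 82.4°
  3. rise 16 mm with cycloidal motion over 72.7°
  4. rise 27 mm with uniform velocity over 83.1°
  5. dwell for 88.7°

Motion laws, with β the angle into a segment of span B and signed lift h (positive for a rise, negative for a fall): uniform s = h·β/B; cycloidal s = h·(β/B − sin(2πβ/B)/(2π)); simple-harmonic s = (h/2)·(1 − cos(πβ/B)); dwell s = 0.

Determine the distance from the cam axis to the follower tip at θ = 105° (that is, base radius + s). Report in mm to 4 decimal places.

seg 1 [0°–33.1°] uniform, h=16: full span → s += 16 → s = 16.0000
seg 2 [33.1°–115.5°] simple-harmonic, h=-13: θ=105° here. β=71.9, B=82.4. -13/2·(1 − cos(π·0.8726)) = -12.4861 → s = 3.5139
radial distance = base radius + s = 47 + 3.5139 = 50.5139

50.5139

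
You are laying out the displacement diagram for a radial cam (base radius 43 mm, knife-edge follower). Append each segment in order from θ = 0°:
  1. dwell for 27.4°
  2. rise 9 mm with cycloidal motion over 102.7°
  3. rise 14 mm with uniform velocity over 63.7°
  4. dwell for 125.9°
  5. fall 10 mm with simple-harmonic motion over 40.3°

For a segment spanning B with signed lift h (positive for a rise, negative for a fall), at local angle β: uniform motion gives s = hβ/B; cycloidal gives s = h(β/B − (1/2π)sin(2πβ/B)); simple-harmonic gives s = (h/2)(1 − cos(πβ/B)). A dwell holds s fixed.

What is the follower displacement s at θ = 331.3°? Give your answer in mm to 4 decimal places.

seg 1 [0°–27.4°] dwell: s stays 0.0000
seg 2 [27.4°–130.1°] cycloidal, h=9: full span → s += 9 → s = 9.0000
seg 3 [130.1°–193.8°] uniform, h=14: full span → s += 14 → s = 23.0000
seg 4 [193.8°–319.7°] dwell: s stays 23.0000
seg 5 [319.7°–360°] simple-harmonic, h=-10: θ=331.3° here. β=11.6, B=40.3. -10/2·(1 − cos(π·0.2878)) = -1.9087 → s = 21.0913

21.0913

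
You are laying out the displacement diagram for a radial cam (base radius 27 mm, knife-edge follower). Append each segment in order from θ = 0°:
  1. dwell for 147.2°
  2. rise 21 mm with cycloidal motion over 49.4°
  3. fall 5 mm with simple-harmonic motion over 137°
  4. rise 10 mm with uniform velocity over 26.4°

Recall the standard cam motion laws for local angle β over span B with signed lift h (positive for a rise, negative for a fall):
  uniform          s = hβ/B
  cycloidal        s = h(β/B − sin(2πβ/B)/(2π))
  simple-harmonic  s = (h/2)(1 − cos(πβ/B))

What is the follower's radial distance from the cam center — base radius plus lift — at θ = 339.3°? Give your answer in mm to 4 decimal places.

seg 1 [0°–147.2°] dwell: s stays 0.0000
seg 2 [147.2°–196.6°] cycloidal, h=21: full span → s += 21 → s = 21.0000
seg 3 [196.6°–333.6°] simple-harmonic, h=-5: full span → s += -5 → s = 16.0000
seg 4 [333.6°–360°] uniform, h=10: θ=339.3° here. β=5.7, B=26.4. 10·5.7/26.4 = 2.1591 → s = 18.1591
radial distance = base radius + s = 27 + 18.1591 = 45.1591

45.1591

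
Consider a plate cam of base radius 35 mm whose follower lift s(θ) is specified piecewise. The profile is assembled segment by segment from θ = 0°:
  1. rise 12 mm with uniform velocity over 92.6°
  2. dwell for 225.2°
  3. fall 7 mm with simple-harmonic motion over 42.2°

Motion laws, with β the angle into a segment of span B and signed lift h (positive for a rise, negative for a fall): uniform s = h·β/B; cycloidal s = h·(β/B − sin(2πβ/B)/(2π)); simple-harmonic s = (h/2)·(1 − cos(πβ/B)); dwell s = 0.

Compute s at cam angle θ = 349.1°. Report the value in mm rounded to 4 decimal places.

seg 1 [0°–92.6°] uniform, h=12: full span → s += 12 → s = 12.0000
seg 2 [92.6°–317.8°] dwell: s stays 12.0000
seg 3 [317.8°–360°] simple-harmonic, h=-7: θ=349.1° here. β=31.3, B=42.2. -7/2·(1 − cos(π·0.7417)) = -5.9096 → s = 6.0904

6.0904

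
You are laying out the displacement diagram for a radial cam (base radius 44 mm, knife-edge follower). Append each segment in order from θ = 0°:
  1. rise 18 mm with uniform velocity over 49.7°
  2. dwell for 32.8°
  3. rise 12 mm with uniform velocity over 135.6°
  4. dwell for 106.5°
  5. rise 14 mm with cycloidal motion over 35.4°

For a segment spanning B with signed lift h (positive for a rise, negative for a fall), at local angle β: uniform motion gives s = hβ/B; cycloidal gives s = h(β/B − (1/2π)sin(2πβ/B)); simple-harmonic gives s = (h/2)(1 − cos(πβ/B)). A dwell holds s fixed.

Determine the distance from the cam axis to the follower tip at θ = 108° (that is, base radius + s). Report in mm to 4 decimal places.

seg 1 [0°–49.7°] uniform, h=18: full span → s += 18 → s = 18.0000
seg 2 [49.7°–82.5°] dwell: s stays 18.0000
seg 3 [82.5°–218.1°] uniform, h=12: θ=108° here. β=25.5, B=135.6. 12·25.5/135.6 = 2.2566 → s = 20.2566
radial distance = base radius + s = 44 + 20.2566 = 64.2566

64.2566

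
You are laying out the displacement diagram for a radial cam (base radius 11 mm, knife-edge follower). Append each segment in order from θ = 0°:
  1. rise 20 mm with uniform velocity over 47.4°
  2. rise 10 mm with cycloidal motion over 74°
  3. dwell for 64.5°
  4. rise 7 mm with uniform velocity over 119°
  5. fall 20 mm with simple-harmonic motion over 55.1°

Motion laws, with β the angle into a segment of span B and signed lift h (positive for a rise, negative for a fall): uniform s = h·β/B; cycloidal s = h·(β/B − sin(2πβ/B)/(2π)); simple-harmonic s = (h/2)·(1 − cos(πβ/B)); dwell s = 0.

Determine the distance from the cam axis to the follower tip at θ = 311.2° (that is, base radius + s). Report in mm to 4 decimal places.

seg 1 [0°–47.4°] uniform, h=20: full span → s += 20 → s = 20.0000
seg 2 [47.4°–121.4°] cycloidal, h=10: full span → s += 10 → s = 30.0000
seg 3 [121.4°–185.9°] dwell: s stays 30.0000
seg 4 [185.9°–304.9°] uniform, h=7: full span → s += 7 → s = 37.0000
seg 5 [304.9°–360°] simple-harmonic, h=-20: θ=311.2° here. β=6.3, B=55.1. -20/2·(1 − cos(π·0.1143)) = -0.6382 → s = 36.3618
radial distance = base radius + s = 11 + 36.3618 = 47.3618

47.3618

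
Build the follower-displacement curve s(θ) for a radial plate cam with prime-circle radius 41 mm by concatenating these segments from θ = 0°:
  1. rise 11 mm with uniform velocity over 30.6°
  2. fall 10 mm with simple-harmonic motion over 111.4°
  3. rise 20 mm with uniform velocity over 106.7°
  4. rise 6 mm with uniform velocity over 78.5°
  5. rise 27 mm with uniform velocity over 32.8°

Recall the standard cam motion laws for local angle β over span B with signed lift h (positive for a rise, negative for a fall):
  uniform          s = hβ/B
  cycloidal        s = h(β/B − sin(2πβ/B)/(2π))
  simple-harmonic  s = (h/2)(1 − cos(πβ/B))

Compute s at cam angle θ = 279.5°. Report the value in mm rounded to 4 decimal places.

seg 1 [0°–30.6°] uniform, h=11: full span → s += 11 → s = 11.0000
seg 2 [30.6°–142°] simple-harmonic, h=-10: full span → s += -10 → s = 1.0000
seg 3 [142°–248.7°] uniform, h=20: full span → s += 20 → s = 21.0000
seg 4 [248.7°–327.2°] uniform, h=6: θ=279.5° here. β=30.8, B=78.5. 6·30.8/78.5 = 2.3541 → s = 23.3541

23.3541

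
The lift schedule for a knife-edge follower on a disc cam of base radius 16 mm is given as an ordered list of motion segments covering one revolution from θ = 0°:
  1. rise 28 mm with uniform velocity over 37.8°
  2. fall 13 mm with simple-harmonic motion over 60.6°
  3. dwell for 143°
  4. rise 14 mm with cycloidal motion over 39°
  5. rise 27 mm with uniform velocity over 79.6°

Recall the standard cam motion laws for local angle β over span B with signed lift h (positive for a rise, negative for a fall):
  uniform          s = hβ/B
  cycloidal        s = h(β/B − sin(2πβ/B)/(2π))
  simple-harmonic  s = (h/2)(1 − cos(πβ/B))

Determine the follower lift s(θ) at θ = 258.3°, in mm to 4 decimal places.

seg 1 [0°–37.8°] uniform, h=28: full span → s += 28 → s = 28.0000
seg 2 [37.8°–98.4°] simple-harmonic, h=-13: full span → s += -13 → s = 15.0000
seg 3 [98.4°–241.4°] dwell: s stays 15.0000
seg 4 [241.4°–280.4°] cycloidal, h=14: θ=258.3° here. β=16.9, B=39. 14·(0.4333 − sin(2π·0.4333)/(2π)) = 5.1604 → s = 20.1604

20.1604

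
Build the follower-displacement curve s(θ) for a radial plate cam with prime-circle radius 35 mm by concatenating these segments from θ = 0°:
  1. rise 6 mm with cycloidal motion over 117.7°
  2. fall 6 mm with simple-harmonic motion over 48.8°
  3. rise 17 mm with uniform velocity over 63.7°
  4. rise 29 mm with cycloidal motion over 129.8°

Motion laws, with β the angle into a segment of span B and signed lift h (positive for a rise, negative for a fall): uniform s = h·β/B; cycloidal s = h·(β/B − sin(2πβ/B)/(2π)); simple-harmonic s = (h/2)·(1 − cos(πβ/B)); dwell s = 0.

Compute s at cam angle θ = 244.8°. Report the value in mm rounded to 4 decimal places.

seg 1 [0°–117.7°] cycloidal, h=6: full span → s += 6 → s = 6.0000
seg 2 [117.7°–166.5°] simple-harmonic, h=-6: full span → s += -6 → s = 0.0000
seg 3 [166.5°–230.2°] uniform, h=17: full span → s += 17 → s = 17.0000
seg 4 [230.2°–360°] cycloidal, h=29: θ=244.8° here. β=14.6, B=129.8. 29·(0.1125 − sin(2π·0.1125)/(2π)) = 0.2648 → s = 17.2648

17.2648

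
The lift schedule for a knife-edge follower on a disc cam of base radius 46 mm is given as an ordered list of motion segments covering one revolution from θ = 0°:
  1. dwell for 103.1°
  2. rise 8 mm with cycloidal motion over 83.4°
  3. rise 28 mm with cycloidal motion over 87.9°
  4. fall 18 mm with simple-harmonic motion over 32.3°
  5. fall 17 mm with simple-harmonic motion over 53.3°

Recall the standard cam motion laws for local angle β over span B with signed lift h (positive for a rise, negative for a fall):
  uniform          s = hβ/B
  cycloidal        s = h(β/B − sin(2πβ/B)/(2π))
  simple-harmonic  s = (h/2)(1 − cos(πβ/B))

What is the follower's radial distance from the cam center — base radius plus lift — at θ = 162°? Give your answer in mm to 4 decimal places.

seg 1 [0°–103.1°] dwell: s stays 0.0000
seg 2 [103.1°–186.5°] cycloidal, h=8: θ=162° here. β=58.9, B=83.4. 8·(0.7062 − sin(2π·0.7062)/(2π)) = 6.8753 → s = 6.8753
radial distance = base radius + s = 46 + 6.8753 = 52.8753

52.8753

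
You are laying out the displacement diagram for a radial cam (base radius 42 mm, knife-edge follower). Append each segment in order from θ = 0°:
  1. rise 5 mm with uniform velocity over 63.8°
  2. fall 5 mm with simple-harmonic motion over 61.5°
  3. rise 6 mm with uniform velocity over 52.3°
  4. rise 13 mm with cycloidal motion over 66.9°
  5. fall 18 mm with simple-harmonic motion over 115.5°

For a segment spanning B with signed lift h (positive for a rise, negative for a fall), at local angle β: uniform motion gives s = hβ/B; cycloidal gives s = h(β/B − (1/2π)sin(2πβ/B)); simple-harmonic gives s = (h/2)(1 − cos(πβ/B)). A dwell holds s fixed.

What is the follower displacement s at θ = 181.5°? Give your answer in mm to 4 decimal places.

seg 1 [0°–63.8°] uniform, h=5: full span → s += 5 → s = 5.0000
seg 2 [63.8°–125.3°] simple-harmonic, h=-5: full span → s += -5 → s = 0.0000
seg 3 [125.3°–177.6°] uniform, h=6: full span → s += 6 → s = 6.0000
seg 4 [177.6°–244.5°] cycloidal, h=13: θ=181.5° here. β=3.9, B=66.9. 13·(0.0583 − sin(2π·0.0583)/(2π)) = 0.0168 → s = 6.0168

6.0168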